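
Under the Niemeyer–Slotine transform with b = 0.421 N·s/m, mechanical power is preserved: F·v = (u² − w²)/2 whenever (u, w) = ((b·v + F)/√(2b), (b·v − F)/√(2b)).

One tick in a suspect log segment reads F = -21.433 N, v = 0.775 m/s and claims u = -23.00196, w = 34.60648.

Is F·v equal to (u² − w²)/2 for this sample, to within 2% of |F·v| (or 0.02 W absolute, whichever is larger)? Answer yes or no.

F·v = (-21.433)×0.775 = -16.61058 W.
(u² − w²)/2 = (529.09016 − 1197.60846)/2 = -334.25915 W.
|Δ| = 317.64857;  2% of max(1, |F·v|) = 0.33221.

no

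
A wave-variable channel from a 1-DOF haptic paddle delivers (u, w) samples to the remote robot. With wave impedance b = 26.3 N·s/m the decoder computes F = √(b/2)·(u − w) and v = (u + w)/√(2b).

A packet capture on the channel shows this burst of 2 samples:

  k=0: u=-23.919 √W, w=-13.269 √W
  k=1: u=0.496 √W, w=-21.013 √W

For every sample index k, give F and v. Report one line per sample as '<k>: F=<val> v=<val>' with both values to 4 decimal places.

0: F=-38.6200 v=-5.1276
1: F=77.9979 v=-2.8289

k=0: u−w=-10.6500, u+w=-37.1880; √(b/2)=3.6263, √(2b)=7.2526; F=3.6263×(-10.65)=-38.6200, v=-37.1880/7.2526=-5.1276
k=1: u−w=21.5090, u+w=-20.5170; √(b/2)=3.6263, √(2b)=7.2526; F=3.6263×21.509=77.9979, v=-20.5170/7.2526=-2.8289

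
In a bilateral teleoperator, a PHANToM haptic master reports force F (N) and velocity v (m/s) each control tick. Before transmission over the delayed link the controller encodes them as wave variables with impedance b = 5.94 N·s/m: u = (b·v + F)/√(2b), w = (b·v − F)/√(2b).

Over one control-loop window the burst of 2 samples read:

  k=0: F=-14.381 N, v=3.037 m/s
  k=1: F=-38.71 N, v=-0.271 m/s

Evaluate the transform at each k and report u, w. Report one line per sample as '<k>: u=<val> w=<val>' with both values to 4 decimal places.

k=0: b·v=5.94×3.037=18.0398; √(2b)=3.4467; u=(18.0398+(-14.381))/3.4467=1.0615, w=(18.0398−(-14.381))/3.4467=9.4062
k=1: b·v=5.94×(-0.271)=-1.6097; √(2b)=3.4467; u=(-1.6097+(-38.71))/3.4467=-11.6979, w=(-1.6097−(-38.71))/3.4467=10.7639

0: u=1.0615 w=9.4062
1: u=-11.6979 w=10.7639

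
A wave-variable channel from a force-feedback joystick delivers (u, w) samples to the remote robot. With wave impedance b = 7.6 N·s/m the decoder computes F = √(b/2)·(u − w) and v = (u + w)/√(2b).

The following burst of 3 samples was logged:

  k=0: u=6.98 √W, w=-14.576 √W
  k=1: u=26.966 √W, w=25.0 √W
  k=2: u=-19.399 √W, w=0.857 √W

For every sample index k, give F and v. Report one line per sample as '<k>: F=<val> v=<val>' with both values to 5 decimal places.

k=0: u−w=21.55600, u+w=-7.59600; √(b/2)=1.94936, √(2b)=3.89872; F=1.94936×21.556=42.02038, v=-7.59600/3.89872=-1.94833
k=1: u−w=1.96600, u+w=51.96600; √(b/2)=1.94936, √(2b)=3.89872; F=1.94936×1.966=3.83244, v=51.96600/3.89872=13.32900
k=2: u−w=-20.25600, u+w=-18.54200; √(b/2)=1.94936, √(2b)=3.89872; F=1.94936×(-20.256)=-39.48621, v=-18.54200/3.89872=-4.75592

0: F=42.02038 v=-1.94833
1: F=3.83244 v=13.32900
2: F=-39.48621 v=-4.75592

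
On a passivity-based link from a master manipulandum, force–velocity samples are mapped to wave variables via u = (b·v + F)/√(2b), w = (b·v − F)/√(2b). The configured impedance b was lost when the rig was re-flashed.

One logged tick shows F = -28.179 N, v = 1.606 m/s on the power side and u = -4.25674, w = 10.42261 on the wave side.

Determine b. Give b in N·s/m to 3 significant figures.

u + w = 6.1659;  u + w = √(2b)·v, so √(2b) = 6.1659/1.606 = 3.8393.
b = (√(2b))²/2 = 14.7400/2 = 7.3700.
(Check via u − w = 2F/√(2b): u − w = -14.6793, 2F/√(2b) = -14.6793.)

b = 7.37 N·s/m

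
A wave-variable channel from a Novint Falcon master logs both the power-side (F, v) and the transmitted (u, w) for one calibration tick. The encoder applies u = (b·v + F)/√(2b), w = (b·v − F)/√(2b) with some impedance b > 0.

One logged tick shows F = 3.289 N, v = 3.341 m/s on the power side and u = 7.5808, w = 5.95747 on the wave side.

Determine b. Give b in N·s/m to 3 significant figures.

b = 8.21 N·s/m

u + w = 13.5383;  u + w = √(2b)·v, so √(2b) = 13.5383/3.341 = 4.0522.
b = (√(2b))²/2 = 16.4200/2 = 8.2100.
(Check via u − w = 2F/√(2b): u − w = 1.6233, 2F/√(2b) = 1.6233.)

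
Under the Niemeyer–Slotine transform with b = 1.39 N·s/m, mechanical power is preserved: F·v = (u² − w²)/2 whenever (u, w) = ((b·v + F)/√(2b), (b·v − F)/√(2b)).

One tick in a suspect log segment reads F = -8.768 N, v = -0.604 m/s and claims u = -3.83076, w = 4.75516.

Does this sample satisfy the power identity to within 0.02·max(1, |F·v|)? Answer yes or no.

no

F·v = (-8.768)×(-0.604) = 5.2959 W.
(u² − w²)/2 = (14.6747 − 22.6115)/2 = -3.9684 W.
|Δ| = 9.2643;  2% of max(1, |F·v|) = 0.1059.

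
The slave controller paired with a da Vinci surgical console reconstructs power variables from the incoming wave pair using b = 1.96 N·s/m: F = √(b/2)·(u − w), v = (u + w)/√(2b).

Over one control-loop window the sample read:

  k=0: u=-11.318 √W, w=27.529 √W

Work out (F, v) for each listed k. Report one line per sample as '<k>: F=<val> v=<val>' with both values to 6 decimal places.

k=0: u−w=-38.847000, u+w=16.211000; √(b/2)=0.989949, √(2b)=1.979899; F=0.989949×(-38.847)=-38.456568, v=16.211000/1.979899=8.187791

0: F=-38.456568 v=8.187791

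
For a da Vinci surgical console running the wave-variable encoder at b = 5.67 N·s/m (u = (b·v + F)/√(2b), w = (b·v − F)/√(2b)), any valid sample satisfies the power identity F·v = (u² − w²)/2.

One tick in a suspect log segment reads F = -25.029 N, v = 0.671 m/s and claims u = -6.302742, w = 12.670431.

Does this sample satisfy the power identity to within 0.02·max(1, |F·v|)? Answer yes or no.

no

F·v = (-25.029)×0.671 = -16.794459 W.
(u² − w²)/2 = (39.724557 − 160.539822)/2 = -60.407633 W.
|Δ| = 43.613174;  2% of max(1, |F·v|) = 0.335889.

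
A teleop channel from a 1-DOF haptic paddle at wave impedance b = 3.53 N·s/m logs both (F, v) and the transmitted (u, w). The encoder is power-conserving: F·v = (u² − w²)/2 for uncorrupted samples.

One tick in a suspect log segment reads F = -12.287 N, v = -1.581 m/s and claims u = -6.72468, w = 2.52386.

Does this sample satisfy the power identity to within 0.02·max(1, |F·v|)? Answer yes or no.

F·v = (-12.287)×(-1.581) = 19.4257 W.
(u² − w²)/2 = (45.2213 − 6.3699)/2 = 19.4257 W.
|Δ| = 0.0000;  2% of max(1, |F·v|) = 0.3885.

yes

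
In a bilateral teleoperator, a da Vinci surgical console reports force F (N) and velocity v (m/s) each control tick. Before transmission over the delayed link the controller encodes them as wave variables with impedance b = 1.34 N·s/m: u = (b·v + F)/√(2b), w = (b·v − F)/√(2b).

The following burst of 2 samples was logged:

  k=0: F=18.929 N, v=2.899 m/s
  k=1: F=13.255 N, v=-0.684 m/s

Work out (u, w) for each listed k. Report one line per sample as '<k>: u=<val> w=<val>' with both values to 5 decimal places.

0: u=13.93566 w=-9.18979
1: u=7.53690 w=-8.65666

k=0: b·v=1.34×2.899=3.88466; √(2b)=1.63707; u=(3.88466+18.929)/1.63707=13.93566, w=(3.88466−18.929)/1.63707=-9.18979
k=1: b·v=1.34×(-0.684)=-0.91656; √(2b)=1.63707; u=(-0.91656+13.255)/1.63707=7.53690, w=(-0.91656−13.255)/1.63707=-8.65666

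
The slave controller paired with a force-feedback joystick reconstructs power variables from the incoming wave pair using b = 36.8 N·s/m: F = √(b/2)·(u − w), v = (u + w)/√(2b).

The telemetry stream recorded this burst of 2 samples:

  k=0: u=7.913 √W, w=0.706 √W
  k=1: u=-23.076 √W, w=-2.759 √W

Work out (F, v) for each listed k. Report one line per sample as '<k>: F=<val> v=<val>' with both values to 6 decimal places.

k=0: u−w=7.207000, u+w=8.619000; √(b/2)=4.289522, √(2b)=8.579044; F=4.289522×7.207=30.914586, v=8.619000/8.579044=1.004657
k=1: u−w=-20.317000, u+w=-25.835000; √(b/2)=4.289522, √(2b)=8.579044; F=4.289522×(-20.317)=-87.150221, v=-25.835000/8.579044=-3.011408

0: F=30.914586 v=1.004657
1: F=-87.150221 v=-3.011408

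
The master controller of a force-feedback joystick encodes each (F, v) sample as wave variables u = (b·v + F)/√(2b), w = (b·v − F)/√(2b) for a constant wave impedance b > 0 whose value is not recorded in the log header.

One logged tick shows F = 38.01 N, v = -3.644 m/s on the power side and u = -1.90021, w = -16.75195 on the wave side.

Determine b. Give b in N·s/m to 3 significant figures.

u + w = -18.65216;  u + w = √(2b)·v, so √(2b) = -18.65216/(-3.644) = 5.11859.
b = (√(2b))²/2 = 26.20001/2 = 13.10001.
(Check via u − w = 2F/√(2b): u − w = 14.85174, 2F/√(2b) = 14.85173.)

b = 13.1 N·s/m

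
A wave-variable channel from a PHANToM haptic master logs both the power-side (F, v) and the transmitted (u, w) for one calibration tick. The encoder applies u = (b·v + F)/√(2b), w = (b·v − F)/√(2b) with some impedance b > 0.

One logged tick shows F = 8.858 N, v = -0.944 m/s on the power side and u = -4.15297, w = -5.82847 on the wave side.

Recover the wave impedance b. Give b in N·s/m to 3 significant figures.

u + w = -9.98144;  u + w = √(2b)·v, so √(2b) = -9.98144/(-0.944) = 10.57356.
b = (√(2b))²/2 = 111.80016/2 = 55.90008.
(Check via u − w = 2F/√(2b): u − w = 1.67550, 2F/√(2b) = 1.67550.)

b = 55.9 N·s/m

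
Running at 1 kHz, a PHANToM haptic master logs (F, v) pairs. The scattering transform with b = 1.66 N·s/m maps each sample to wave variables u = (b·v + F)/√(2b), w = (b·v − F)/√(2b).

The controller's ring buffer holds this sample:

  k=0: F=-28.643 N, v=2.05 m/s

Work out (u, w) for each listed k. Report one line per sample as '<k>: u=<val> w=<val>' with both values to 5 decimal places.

k=0: b·v=1.66×2.05=3.40300; √(2b)=1.82209; u=(3.40300+(-28.643))/1.82209=-13.85225, w=(3.40300−(-28.643))/1.82209=17.58753

0: u=-13.85225 w=17.58753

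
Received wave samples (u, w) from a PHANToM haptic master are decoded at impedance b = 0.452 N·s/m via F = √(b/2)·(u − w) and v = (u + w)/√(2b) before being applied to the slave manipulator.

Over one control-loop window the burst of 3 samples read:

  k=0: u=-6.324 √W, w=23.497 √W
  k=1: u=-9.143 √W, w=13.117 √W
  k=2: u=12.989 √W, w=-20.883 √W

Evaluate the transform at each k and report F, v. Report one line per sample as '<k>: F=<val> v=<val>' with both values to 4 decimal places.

k=0: u−w=-29.8210, u+w=17.1730; √(b/2)=0.4754, √(2b)=0.9508; F=0.4754×(-29.821)=-14.1767, v=17.1730/0.9508=18.0618
k=1: u−w=-22.2600, u+w=3.9740; √(b/2)=0.4754, √(2b)=0.9508; F=0.4754×(-22.26)=-10.5823, v=3.9740/0.9508=4.1797
k=2: u−w=33.8720, u+w=-7.8940; √(b/2)=0.4754, √(2b)=0.9508; F=0.4754×33.872=16.1026, v=-7.8940/0.9508=-8.3026

0: F=-14.1767 v=18.0618
1: F=-10.5823 v=4.1797
2: F=16.1026 v=-8.3026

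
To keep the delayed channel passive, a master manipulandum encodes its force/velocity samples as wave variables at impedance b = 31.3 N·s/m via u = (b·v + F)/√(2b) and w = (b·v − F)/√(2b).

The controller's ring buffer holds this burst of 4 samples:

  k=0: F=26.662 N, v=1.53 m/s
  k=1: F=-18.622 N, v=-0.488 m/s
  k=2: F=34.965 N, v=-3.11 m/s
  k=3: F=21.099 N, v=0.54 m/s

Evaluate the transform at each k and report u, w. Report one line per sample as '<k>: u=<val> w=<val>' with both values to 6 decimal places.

k=0: b·v=31.3×1.53=47.889000; √(2b)=7.912016; u=(47.889000+26.662)/7.912016=9.422503, w=(47.889000−26.662)/7.912016=2.682881
k=1: b·v=31.3×(-0.488)=-15.274400; √(2b)=7.912016; u=(-15.274400+(-18.622))/7.912016=-4.284167, w=(-15.274400−(-18.622))/7.912016=0.423103
k=2: b·v=31.3×(-3.11)=-97.343000; √(2b)=7.912016; u=(-97.343000+34.965)/7.912016=-7.883958, w=(-97.343000−34.965)/7.912016=-16.722413
k=3: b·v=31.3×0.54=16.902000; √(2b)=7.912016; u=(16.902000+21.099)/7.912016=4.802948, w=(16.902000−21.099)/7.912016=-0.530459

0: u=9.422503 w=2.682881
1: u=-4.284167 w=0.423103
2: u=-7.883958 w=-16.722413
3: u=4.802948 w=-0.530459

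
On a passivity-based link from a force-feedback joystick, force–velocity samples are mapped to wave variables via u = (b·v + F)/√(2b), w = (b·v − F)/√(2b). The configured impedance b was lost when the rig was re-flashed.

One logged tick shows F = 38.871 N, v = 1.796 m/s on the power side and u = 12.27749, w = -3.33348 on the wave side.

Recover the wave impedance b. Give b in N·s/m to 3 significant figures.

b = 12.4 N·s/m

u + w = 8.9440;  u + w = √(2b)·v, so √(2b) = 8.9440/1.796 = 4.9800.
b = (√(2b))²/2 = 24.8000/2 = 12.4000.
(Check via u − w = 2F/√(2b): u − w = 15.6110, 2F/√(2b) = 15.6110.)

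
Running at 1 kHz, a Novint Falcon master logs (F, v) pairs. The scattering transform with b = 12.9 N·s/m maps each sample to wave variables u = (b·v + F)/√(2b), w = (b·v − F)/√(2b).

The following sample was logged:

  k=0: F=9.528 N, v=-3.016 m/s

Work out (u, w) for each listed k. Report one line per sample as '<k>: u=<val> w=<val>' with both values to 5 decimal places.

0: u=-5.78387 w=-9.53551

k=0: b·v=12.9×(-3.016)=-38.90640; √(2b)=5.07937; u=(-38.90640+9.528)/5.07937=-5.78387, w=(-38.90640−9.528)/5.07937=-9.53551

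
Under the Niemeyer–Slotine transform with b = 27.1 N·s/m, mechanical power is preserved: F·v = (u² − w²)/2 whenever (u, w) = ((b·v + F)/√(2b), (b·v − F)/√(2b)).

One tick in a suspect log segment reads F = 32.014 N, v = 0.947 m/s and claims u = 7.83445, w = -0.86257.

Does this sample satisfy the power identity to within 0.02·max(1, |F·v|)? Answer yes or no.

yes

F·v = 32.014×0.947 = 30.31726 W.
(u² − w²)/2 = (61.37861 − 0.74403)/2 = 30.31729 W.
|Δ| = 0.00003;  2% of max(1, |F·v|) = 0.60635.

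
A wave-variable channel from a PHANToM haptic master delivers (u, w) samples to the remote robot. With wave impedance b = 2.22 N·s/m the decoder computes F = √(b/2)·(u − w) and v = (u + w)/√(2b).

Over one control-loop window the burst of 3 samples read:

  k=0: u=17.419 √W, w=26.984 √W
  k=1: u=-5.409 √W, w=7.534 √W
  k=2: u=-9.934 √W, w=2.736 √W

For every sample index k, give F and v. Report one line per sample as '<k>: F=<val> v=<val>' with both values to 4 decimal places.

0: F=-10.0774 v=21.0727
1: F=-13.6363 v=1.0085
2: F=-13.3487 v=-3.4160

k=0: u−w=-9.5650, u+w=44.4030; √(b/2)=1.0536, √(2b)=2.1071; F=1.0536×(-9.565)=-10.0774, v=44.4030/2.1071=21.0727
k=1: u−w=-12.9430, u+w=2.1250; √(b/2)=1.0536, √(2b)=2.1071; F=1.0536×(-12.943)=-13.6363, v=2.1250/2.1071=1.0085
k=2: u−w=-12.6700, u+w=-7.1980; √(b/2)=1.0536, √(2b)=2.1071; F=1.0536×(-12.67)=-13.3487, v=-7.1980/2.1071=-3.4160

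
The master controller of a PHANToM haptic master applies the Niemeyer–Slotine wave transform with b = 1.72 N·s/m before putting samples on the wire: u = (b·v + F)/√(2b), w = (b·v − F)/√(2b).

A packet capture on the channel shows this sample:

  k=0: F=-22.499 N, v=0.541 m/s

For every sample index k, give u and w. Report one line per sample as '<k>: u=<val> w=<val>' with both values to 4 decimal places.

0: u=-11.6289 w=12.6324

k=0: b·v=1.72×0.541=0.9305; √(2b)=1.8547; u=(0.9305+(-22.499))/1.8547=-11.6289, w=(0.9305−(-22.499))/1.8547=12.6324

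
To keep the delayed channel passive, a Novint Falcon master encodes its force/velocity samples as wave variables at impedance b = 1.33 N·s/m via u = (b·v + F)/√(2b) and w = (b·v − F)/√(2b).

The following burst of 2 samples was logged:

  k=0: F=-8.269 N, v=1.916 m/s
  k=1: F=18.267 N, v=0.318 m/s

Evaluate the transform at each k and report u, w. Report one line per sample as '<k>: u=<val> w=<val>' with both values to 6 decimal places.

k=0: b·v=1.33×1.916=2.548280; √(2b)=1.630951; u=(2.548280+(-8.269))/1.630951=-3.507598, w=(2.548280−(-8.269))/1.630951=6.632500
k=1: b·v=1.33×0.318=0.422940; √(2b)=1.630951; u=(0.422940+18.267)/1.630951=11.459537, w=(0.422940−18.267)/1.630951=-10.940895

0: u=-3.507598 w=6.632500
1: u=11.459537 w=-10.940895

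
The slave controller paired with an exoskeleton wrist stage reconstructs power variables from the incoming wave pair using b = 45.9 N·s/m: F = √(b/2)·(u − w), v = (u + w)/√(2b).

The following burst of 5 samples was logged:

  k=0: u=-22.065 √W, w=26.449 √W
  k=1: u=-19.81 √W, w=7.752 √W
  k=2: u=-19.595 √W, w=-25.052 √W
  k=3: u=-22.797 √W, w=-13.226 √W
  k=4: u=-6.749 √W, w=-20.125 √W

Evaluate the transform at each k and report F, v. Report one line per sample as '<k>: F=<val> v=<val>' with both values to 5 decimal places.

k=0: u−w=-48.51400, u+w=4.38400; √(b/2)=4.79062, √(2b)=9.58123; F=4.79062×(-48.514)=-232.41194, v=4.38400/9.58123=0.45756
k=1: u−w=-27.56200, u+w=-12.05800; √(b/2)=4.79062, √(2b)=9.58123; F=4.79062×(-27.562)=-132.03895, v=-12.05800/9.58123=-1.25850
k=2: u−w=5.45700, u+w=-44.64700; √(b/2)=4.79062, √(2b)=9.58123; F=4.79062×5.457=26.14239, v=-44.64700/9.58123=-4.65984
k=3: u−w=-9.57100, u+w=-36.02300; √(b/2)=4.79062, √(2b)=9.58123; F=4.79062×(-9.571)=-45.85098, v=-36.02300/9.58123=-3.75975
k=4: u−w=13.37600, u+w=-26.87400; √(b/2)=4.79062, √(2b)=9.58123; F=4.79062×13.376=64.07928, v=-26.87400/9.58123=-2.80486

0: F=-232.41194 v=0.45756
1: F=-132.03895 v=-1.25850
2: F=26.14239 v=-4.65984
3: F=-45.85098 v=-3.75975
4: F=64.07928 v=-2.80486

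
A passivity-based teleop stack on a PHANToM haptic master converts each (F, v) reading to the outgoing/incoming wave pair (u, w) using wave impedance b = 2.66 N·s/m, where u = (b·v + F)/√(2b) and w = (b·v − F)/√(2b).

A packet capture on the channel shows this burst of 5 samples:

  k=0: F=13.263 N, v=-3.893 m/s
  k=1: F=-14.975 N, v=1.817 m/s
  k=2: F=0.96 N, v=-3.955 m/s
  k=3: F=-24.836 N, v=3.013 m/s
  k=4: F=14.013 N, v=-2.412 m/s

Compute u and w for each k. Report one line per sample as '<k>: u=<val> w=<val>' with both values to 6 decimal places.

k=0: b·v=2.66×(-3.893)=-10.355380; √(2b)=2.306513; u=(-10.355380+13.263)/2.306513=1.260613, w=(-10.355380−13.263)/2.306513=-10.239866
k=1: b·v=2.66×1.817=4.833220; √(2b)=2.306513; u=(4.833220+(-14.975))/2.306513=-4.397019, w=(4.833220−(-14.975))/2.306513=8.587953
k=2: b·v=2.66×(-3.955)=-10.520300; √(2b)=2.306513; u=(-10.520300+0.96)/2.306513=-4.144916, w=(-10.520300−0.96)/2.306513=-4.977341
k=3: b·v=2.66×3.013=8.014580; √(2b)=2.306513; u=(8.014580+(-24.836))/2.306513=-7.293010, w=(8.014580−(-24.836))/2.306513=14.242533
k=4: b·v=2.66×(-2.412)=-6.415920; √(2b)=2.306513; u=(-6.415920+14.013)/2.306513=3.293752, w=(-6.415920−14.013)/2.306513=-8.857060

0: u=1.260613 w=-10.239866
1: u=-4.397019 w=8.587953
2: u=-4.144916 w=-4.977341
3: u=-7.293010 w=14.242533
4: u=3.293752 w=-8.857060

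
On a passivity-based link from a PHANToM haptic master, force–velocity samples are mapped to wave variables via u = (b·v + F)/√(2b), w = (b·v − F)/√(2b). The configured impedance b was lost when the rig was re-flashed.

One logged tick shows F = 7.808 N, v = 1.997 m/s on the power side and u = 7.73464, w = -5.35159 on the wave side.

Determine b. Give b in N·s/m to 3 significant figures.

u + w = 2.3830;  u + w = √(2b)·v, so √(2b) = 2.3830/1.997 = 1.1933.
b = (√(2b))²/2 = 1.4240/2 = 0.7120.
(Check via u − w = 2F/√(2b): u − w = 13.0862, 2F/√(2b) = 13.0862.)

b = 0.712 N·s/m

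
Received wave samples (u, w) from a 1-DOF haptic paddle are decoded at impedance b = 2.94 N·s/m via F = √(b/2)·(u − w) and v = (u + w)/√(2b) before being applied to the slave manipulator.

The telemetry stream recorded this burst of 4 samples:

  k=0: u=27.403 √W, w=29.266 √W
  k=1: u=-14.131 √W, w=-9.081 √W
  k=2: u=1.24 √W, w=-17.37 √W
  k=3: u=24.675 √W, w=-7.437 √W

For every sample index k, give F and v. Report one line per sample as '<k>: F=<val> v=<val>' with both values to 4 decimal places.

k=0: u−w=-1.8630, u+w=56.6690; √(b/2)=1.2124, √(2b)=2.4249; F=1.2124×(-1.863)=-2.2588, v=56.6690/2.4249=23.3699
k=1: u−w=-5.0500, u+w=-23.2120; √(b/2)=1.2124, √(2b)=2.4249; F=1.2124×(-5.05)=-6.1228, v=-23.2120/2.4249=-9.5725
k=2: u−w=18.6100, u+w=-16.1300; √(b/2)=1.2124, √(2b)=2.4249; F=1.2124×18.61=22.5634, v=-16.1300/2.4249=-6.6519
k=3: u−w=32.1120, u+w=17.2380; √(b/2)=1.2124, √(2b)=2.4249; F=1.2124×32.112=38.9337, v=17.2380/2.4249=7.1088

0: F=-2.2588 v=23.3699
1: F=-6.1228 v=-9.5725
2: F=22.5634 v=-6.6519
3: F=38.9337 v=7.1088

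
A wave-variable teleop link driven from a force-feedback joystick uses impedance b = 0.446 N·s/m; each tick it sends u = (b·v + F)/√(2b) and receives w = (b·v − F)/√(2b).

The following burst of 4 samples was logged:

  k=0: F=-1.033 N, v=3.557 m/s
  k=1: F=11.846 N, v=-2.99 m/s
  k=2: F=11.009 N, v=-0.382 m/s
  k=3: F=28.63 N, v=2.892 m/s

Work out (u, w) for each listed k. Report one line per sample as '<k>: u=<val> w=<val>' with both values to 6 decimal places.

k=0: b·v=0.446×3.557=1.586422; √(2b)=0.944458; u=(1.586422+(-1.033))/0.944458=0.585968, w=(1.586422−(-1.033))/0.944458=2.773467
k=1: b·v=0.446×(-2.99)=-1.333540; √(2b)=0.944458; u=(-1.333540+11.846)/0.944458=11.130686, w=(-1.333540−11.846)/0.944458=-13.954614
k=2: b·v=0.446×(-0.382)=-0.170372; √(2b)=0.944458; u=(-0.170372+11.009)/0.944458=11.476036, w=(-0.170372−11.009)/0.944458=-11.836818
k=3: b·v=0.446×2.892=1.289832; √(2b)=0.944458; u=(1.289832+28.63)/0.944458=31.679384, w=(1.289832−28.63)/0.944458=-28.948013

0: u=0.585968 w=2.773467
1: u=11.130686 w=-13.954614
2: u=11.476036 w=-11.836818
3: u=31.679384 w=-28.948013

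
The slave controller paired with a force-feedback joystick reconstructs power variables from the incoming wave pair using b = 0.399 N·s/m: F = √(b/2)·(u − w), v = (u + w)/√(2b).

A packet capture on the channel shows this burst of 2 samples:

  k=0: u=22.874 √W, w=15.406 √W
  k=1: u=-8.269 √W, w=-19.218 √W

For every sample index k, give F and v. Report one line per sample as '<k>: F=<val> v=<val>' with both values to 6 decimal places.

0: F=3.335614 v=42.851940
1: F=4.890417 v=-30.769887

k=0: u−w=7.468000, u+w=38.280000; √(b/2)=0.446654, √(2b)=0.893308; F=0.446654×7.468=3.335614, v=38.280000/0.893308=42.851940
k=1: u−w=10.949000, u+w=-27.487000; √(b/2)=0.446654, √(2b)=0.893308; F=0.446654×10.949=4.890417, v=-27.487000/0.893308=-30.769887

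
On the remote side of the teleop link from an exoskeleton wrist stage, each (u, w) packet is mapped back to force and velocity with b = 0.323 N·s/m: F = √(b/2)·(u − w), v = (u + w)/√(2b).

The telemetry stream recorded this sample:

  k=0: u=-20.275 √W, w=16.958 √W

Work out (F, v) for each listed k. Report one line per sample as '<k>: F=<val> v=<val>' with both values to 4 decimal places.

0: F=-14.9628 v=-4.1270

k=0: u−w=-37.2330, u+w=-3.3170; √(b/2)=0.4019, √(2b)=0.8037; F=0.4019×(-37.233)=-14.9628, v=-3.3170/0.8037=-4.1270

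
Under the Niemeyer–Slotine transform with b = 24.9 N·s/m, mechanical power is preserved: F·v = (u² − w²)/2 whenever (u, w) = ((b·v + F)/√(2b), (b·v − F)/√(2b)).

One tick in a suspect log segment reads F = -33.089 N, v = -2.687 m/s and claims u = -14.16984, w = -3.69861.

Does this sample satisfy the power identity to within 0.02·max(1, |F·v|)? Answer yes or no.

F·v = (-33.089)×(-2.687) = 88.9101 W.
(u² − w²)/2 = (200.7844 − 13.6797)/2 = 93.5523 W.
|Δ| = 4.6422;  2% of max(1, |F·v|) = 1.7782.

no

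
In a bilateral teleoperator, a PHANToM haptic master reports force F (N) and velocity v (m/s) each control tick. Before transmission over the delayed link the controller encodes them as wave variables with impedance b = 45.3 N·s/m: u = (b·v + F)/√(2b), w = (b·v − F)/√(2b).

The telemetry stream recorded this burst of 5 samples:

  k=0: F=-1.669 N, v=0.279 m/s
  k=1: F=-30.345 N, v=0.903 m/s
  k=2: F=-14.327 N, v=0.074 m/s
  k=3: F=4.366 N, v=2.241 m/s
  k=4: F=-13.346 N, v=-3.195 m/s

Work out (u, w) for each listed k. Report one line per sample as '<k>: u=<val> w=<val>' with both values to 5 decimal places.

k=0: b·v=45.3×0.279=12.63870; √(2b)=9.51840; u=(12.63870+(-1.669))/9.51840=1.15247, w=(12.63870−(-1.669))/9.51840=1.50316
k=1: b·v=45.3×0.903=40.90590; √(2b)=9.51840; u=(40.90590+(-30.345))/9.51840=1.10952, w=(40.90590−(-30.345))/9.51840=7.48559
k=2: b·v=45.3×0.074=3.35220; √(2b)=9.51840; u=(3.35220+(-14.327))/9.51840=-1.15301, w=(3.35220−(-14.327))/9.51840=1.85737
k=3: b·v=45.3×2.241=101.51730; √(2b)=9.51840; u=(101.51730+4.366)/9.51840=11.12406, w=(101.51730−4.366)/9.51840=10.20668
k=4: b·v=45.3×(-3.195)=-144.73350; √(2b)=9.51840; u=(-144.73350+(-13.346))/9.51840=-16.60778, w=(-144.73350−(-13.346))/9.51840=-13.80352

0: u=1.15247 w=1.50316
1: u=1.10952 w=7.48559
2: u=-1.15301 w=1.85737
3: u=11.12406 w=10.20668
4: u=-16.60778 w=-13.80352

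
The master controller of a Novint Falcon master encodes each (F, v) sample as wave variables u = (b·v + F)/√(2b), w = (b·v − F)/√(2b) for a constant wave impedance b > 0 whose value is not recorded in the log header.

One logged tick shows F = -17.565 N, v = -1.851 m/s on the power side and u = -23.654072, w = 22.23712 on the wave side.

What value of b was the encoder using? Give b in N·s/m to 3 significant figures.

b = 0.293 N·s/m

u + w = -1.416952;  u + w = √(2b)·v, so √(2b) = -1.416952/(-1.851) = 0.765506.
b = (√(2b))²/2 = 0.586000/2 = 0.293000.
(Check via u − w = 2F/√(2b): u − w = -45.891192, 2F/√(2b) = -45.891202.)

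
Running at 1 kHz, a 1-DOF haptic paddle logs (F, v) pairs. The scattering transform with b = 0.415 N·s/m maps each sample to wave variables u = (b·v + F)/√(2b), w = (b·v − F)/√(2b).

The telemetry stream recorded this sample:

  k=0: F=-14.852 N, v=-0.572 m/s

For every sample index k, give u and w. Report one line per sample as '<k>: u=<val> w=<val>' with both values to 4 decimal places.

k=0: b·v=0.415×(-0.572)=-0.2374; √(2b)=0.9110; u=(-0.2374+(-14.852))/0.9110=-16.5627, w=(-0.2374−(-14.852))/0.9110=16.0416

0: u=-16.5627 w=16.0416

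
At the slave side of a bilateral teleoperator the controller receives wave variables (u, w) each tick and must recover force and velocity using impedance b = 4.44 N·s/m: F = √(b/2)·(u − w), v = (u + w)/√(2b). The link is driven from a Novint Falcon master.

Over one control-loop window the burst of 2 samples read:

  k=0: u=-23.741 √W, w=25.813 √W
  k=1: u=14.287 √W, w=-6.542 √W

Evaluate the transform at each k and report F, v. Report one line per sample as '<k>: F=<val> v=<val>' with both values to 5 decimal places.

k=0: u−w=-49.55400, u+w=2.07200; √(b/2)=1.48997, √(2b)=2.97993; F=1.48997×(-49.554)=-73.83380, v=2.07200/2.97993=0.69532
k=1: u−w=20.82900, u+w=7.74500; √(b/2)=1.48997, √(2b)=2.97993; F=1.48997×20.829=31.03451, v=7.74500/2.97993=2.59905

0: F=-73.83380 v=0.69532
1: F=31.03451 v=2.59905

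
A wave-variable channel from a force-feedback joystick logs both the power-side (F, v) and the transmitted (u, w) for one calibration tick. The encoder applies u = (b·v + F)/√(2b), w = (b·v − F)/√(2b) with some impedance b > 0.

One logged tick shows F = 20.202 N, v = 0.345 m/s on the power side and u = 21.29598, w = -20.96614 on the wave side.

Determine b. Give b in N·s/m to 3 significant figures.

b = 0.457 N·s/m

u + w = 0.32984;  u + w = √(2b)·v, so √(2b) = 0.32984/0.345 = 0.95606.
b = (√(2b))²/2 = 0.91405/2 = 0.45702.
(Check via u − w = 2F/√(2b): u − w = 42.26212, 2F/√(2b) = 42.26104.)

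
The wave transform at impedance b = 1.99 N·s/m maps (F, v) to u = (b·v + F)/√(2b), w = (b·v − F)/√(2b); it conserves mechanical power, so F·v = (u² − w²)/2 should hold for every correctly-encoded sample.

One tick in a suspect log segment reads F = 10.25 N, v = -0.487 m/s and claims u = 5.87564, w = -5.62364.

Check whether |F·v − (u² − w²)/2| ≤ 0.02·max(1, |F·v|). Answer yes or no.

no

F·v = 10.25×(-0.487) = -4.9917 W.
(u² − w²)/2 = (34.5231 − 31.6253)/2 = 1.4489 W.
|Δ| = 6.4407;  2% of max(1, |F·v|) = 0.0998.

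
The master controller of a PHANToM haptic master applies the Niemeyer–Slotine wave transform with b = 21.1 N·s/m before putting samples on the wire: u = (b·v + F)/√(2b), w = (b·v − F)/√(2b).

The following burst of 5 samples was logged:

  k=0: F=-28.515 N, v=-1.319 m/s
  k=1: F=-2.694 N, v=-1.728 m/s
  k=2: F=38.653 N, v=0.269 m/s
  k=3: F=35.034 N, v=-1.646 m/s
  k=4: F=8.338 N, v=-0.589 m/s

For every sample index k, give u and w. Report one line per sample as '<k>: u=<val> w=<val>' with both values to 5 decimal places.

k=0: b·v=21.1×(-1.319)=-27.83090; √(2b)=6.49615; u=(-27.83090+(-28.515))/6.49615=-8.67373, w=(-27.83090−(-28.515))/6.49615=0.10531
k=1: b·v=21.1×(-1.728)=-36.46080; √(2b)=6.49615; u=(-36.46080+(-2.694))/6.49615=-6.02738, w=(-36.46080−(-2.694))/6.49615=-5.19797
k=2: b·v=21.1×0.269=5.67590; √(2b)=6.49615; u=(5.67590+38.653)/6.49615=6.82387, w=(5.67590−38.653)/6.49615=-5.07640
k=3: b·v=21.1×(-1.646)=-34.73060; √(2b)=6.49615; u=(-34.73060+35.034)/6.49615=0.04670, w=(-34.73060−35.034)/6.49615=-10.73937
k=4: b·v=21.1×(-0.589)=-12.42790; √(2b)=6.49615; u=(-12.42790+8.338)/6.49615=-0.62959, w=(-12.42790−8.338)/6.49615=-3.19665

0: u=-8.67373 w=0.10531
1: u=-6.02738 w=-5.19797
2: u=6.82387 w=-5.07640
3: u=0.04670 w=-10.73937
4: u=-0.62959 w=-3.19665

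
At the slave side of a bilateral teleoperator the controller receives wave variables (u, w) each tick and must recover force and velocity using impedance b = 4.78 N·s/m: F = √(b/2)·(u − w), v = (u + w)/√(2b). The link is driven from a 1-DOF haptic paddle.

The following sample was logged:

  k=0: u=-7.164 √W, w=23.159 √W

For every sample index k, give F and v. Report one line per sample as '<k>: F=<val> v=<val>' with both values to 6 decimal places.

k=0: u−w=-30.323000, u+w=15.995000; √(b/2)=1.545962, √(2b)=3.091925; F=1.545962×(-30.323)=-46.878220, v=15.995000/3.091925=5.173153

0: F=-46.878220 v=5.173153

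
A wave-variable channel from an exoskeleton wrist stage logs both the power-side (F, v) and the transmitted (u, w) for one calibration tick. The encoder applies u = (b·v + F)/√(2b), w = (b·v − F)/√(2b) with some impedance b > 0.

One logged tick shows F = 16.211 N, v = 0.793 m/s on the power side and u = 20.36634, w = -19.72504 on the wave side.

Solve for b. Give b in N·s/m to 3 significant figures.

b = 0.327 N·s/m

u + w = 0.64130;  u + w = √(2b)·v, so √(2b) = 0.64130/0.793 = 0.80870.
b = (√(2b))²/2 = 0.65400/2 = 0.32700.
(Check via u − w = 2F/√(2b): u − w = 40.09138, 2F/√(2b) = 40.09145.)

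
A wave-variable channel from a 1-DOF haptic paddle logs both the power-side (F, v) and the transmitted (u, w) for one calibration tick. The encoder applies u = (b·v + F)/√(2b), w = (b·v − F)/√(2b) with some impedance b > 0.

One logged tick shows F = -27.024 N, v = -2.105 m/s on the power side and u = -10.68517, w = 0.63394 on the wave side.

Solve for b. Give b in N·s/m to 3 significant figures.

b = 11.4 N·s/m

u + w = -10.05123;  u + w = √(2b)·v, so √(2b) = -10.05123/(-2.105) = 4.77493.
b = (√(2b))²/2 = 22.79997/2 = 11.39998.
(Check via u − w = 2F/√(2b): u − w = -11.31911, 2F/√(2b) = -11.31912.)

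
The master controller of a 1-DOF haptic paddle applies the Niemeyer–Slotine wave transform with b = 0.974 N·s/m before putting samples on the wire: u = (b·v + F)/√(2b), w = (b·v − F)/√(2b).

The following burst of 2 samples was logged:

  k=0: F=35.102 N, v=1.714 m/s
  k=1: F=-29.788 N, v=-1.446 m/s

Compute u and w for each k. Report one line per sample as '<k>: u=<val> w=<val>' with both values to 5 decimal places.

0: u=26.34609 w=-23.95384
1: u=-22.35167 w=20.33348

k=0: b·v=0.974×1.714=1.66944; √(2b)=1.39571; u=(1.66944+35.102)/1.39571=26.34609, w=(1.66944−35.102)/1.39571=-23.95384
k=1: b·v=0.974×(-1.446)=-1.40840; √(2b)=1.39571; u=(-1.40840+(-29.788))/1.39571=-22.35167, w=(-1.40840−(-29.788))/1.39571=20.33348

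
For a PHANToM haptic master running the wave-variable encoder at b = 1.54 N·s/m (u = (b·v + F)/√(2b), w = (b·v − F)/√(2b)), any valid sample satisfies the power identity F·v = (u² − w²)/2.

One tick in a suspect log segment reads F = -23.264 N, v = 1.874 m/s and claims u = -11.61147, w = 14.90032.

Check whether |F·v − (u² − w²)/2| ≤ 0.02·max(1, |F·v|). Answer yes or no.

F·v = (-23.264)×1.874 = -43.59674 W.
(u² − w²)/2 = (134.82624 − 222.01954)/2 = -43.59665 W.
|Δ| = 0.00009;  2% of max(1, |F·v|) = 0.87193.

yes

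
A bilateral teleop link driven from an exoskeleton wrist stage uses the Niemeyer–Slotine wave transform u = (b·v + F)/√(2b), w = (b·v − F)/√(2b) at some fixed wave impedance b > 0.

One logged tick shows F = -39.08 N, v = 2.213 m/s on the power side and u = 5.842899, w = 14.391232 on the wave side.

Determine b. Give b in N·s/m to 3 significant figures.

u + w = 20.234131;  u + w = √(2b)·v, so √(2b) = 20.234131/2.213 = 9.143304.
b = (√(2b))²/2 = 83.600002/2 = 41.800001.
(Check via u − w = 2F/√(2b): u − w = -8.548333, 2F/√(2b) = -8.548333.)

b = 41.8 N·s/m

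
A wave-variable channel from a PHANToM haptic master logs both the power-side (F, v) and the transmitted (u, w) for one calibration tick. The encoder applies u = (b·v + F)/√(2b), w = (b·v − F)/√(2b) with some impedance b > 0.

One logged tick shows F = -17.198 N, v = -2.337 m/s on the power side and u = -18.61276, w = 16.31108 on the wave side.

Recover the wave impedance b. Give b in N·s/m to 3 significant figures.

u + w = -2.3017;  u + w = √(2b)·v, so √(2b) = -2.3017/(-2.337) = 0.9849.
b = (√(2b))²/2 = 0.9700/2 = 0.4850.
(Check via u − w = 2F/√(2b): u − w = -34.9238, 2F/√(2b) = -34.9238.)

b = 0.485 N·s/m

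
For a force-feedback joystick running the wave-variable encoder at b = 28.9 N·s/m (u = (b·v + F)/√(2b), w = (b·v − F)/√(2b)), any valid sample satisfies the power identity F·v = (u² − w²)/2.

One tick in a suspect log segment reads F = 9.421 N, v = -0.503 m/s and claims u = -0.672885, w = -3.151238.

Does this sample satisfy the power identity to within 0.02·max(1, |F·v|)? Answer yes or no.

yes

F·v = 9.421×(-0.503) = -4.738763 W.
(u² − w²)/2 = (0.452774 − 9.930301)/2 = -4.738763 W.
|Δ| = 0.000000;  2% of max(1, |F·v|) = 0.094775.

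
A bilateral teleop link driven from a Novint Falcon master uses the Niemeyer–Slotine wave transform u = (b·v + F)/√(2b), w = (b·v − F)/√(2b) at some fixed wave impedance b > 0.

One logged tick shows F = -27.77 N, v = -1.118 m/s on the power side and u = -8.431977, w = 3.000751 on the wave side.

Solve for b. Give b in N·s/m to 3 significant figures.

u + w = -5.431226;  u + w = √(2b)·v, so √(2b) = -5.431226/(-1.118) = 4.857984.
b = (√(2b))²/2 = 23.600008/2 = 11.800004.
(Check via u − w = 2F/√(2b): u − w = -11.432728, 2F/√(2b) = -11.432726.)

b = 11.8 N·s/m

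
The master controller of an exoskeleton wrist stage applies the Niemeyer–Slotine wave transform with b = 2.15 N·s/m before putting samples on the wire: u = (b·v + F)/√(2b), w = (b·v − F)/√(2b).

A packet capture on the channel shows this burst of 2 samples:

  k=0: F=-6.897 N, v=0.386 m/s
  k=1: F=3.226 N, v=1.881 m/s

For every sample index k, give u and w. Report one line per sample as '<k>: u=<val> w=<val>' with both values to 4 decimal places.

k=0: b·v=2.15×0.386=0.8299; √(2b)=2.0736; u=(0.8299+(-6.897))/2.0736=-2.9258, w=(0.8299−(-6.897))/2.0736=3.7262
k=1: b·v=2.15×1.881=4.0442; √(2b)=2.0736; u=(4.0442+3.226)/2.0736=3.5060, w=(4.0442−3.226)/2.0736=0.3945

0: u=-2.9258 w=3.7262
1: u=3.5060 w=0.3945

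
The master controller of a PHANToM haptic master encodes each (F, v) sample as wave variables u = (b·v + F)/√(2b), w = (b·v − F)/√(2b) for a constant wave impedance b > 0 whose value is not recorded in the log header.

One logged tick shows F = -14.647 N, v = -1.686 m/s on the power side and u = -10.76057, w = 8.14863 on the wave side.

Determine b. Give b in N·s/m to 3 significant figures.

u + w = -2.6119;  u + w = √(2b)·v, so √(2b) = -2.6119/(-1.686) = 1.5492.
b = (√(2b))²/2 = 2.4000/2 = 1.2000.
(Check via u − w = 2F/√(2b): u − w = -18.9092, 2F/√(2b) = -18.9092.)

b = 1.2 N·s/m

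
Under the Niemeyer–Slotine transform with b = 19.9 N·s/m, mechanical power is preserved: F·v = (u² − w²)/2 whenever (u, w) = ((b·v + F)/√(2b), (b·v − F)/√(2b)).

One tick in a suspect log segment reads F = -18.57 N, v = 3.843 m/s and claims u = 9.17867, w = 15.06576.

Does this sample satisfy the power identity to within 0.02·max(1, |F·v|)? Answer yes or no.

F·v = (-18.57)×3.843 = -71.36451 W.
(u² − w²)/2 = (84.24798 − 226.97712)/2 = -71.36457 W.
|Δ| = 0.00006;  2% of max(1, |F·v|) = 1.42729.

yes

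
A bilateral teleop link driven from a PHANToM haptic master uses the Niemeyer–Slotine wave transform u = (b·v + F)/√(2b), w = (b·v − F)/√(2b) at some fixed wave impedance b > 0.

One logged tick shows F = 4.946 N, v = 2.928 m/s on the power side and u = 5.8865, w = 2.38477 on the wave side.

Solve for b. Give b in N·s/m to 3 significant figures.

u + w = 8.27127;  u + w = √(2b)·v, so √(2b) = 8.27127/2.928 = 2.82489.
b = (√(2b))²/2 = 7.97999/2 = 3.98999.
(Check via u − w = 2F/√(2b): u − w = 3.50173, 2F/√(2b) = 3.50173.)

b = 3.99 N·s/m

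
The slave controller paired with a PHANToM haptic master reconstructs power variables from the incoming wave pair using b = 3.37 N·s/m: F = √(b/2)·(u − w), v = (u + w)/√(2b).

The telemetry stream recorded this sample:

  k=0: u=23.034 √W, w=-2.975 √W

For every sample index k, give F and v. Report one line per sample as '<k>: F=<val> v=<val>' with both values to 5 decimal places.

k=0: u−w=26.00900, u+w=20.05900; √(b/2)=1.29808, √(2b)=2.59615; F=1.29808×26.009=33.76165, v=20.05900/2.59615=7.72644

0: F=33.76165 v=7.72644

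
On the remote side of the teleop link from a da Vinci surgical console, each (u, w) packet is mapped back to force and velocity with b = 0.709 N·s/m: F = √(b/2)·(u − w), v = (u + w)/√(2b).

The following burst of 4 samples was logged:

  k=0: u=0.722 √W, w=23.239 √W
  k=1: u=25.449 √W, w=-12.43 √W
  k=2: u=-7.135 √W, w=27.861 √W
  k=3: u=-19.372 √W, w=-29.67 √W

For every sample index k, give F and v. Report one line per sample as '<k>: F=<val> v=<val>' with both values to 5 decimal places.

0: F=-13.40660 v=20.12180
1: F=22.55312 v=10.93300
2: F=-20.83658 v=17.40513
3: F=6.13142 v=-41.18415

k=0: u−w=-22.51700, u+w=23.96100; √(b/2)=0.59540, √(2b)=1.19080; F=0.59540×(-22.517)=-13.40660, v=23.96100/1.19080=20.12180
k=1: u−w=37.87900, u+w=13.01900; √(b/2)=0.59540, √(2b)=1.19080; F=0.59540×37.879=22.55312, v=13.01900/1.19080=10.93300
k=2: u−w=-34.99600, u+w=20.72600; √(b/2)=0.59540, √(2b)=1.19080; F=0.59540×(-34.996)=-20.83658, v=20.72600/1.19080=17.40513
k=3: u−w=10.29800, u+w=-49.04200; √(b/2)=0.59540, √(2b)=1.19080; F=0.59540×10.298=6.13142, v=-49.04200/1.19080=-41.18415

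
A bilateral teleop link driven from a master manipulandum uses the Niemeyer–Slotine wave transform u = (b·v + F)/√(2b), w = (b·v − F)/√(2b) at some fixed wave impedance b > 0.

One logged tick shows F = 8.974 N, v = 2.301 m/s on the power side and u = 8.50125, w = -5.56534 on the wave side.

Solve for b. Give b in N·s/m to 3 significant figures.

u + w = 2.9359;  u + w = √(2b)·v, so √(2b) = 2.9359/2.301 = 1.2759.
b = (√(2b))²/2 = 1.6280/2 = 0.8140.
(Check via u − w = 2F/√(2b): u − w = 14.0666, 2F/√(2b) = 14.0666.)

b = 0.814 N·s/m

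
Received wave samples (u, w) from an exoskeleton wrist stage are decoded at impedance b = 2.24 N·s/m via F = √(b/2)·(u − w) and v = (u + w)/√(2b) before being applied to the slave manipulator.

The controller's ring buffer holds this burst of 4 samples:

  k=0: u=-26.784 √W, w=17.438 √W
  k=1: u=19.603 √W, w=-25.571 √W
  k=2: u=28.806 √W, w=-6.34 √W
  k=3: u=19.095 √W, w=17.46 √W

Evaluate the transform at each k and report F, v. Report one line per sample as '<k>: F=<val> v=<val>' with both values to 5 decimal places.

0: F=-46.80017 v=-4.41557
1: F=47.80767 v=-2.81961
2: F=37.19503 v=10.61419
3: F=1.73032 v=17.27061

k=0: u−w=-44.22200, u+w=-9.34600; √(b/2)=1.05830, √(2b)=2.11660; F=1.05830×(-44.222)=-46.80017, v=-9.34600/2.11660=-4.41557
k=1: u−w=45.17400, u+w=-5.96800; √(b/2)=1.05830, √(2b)=2.11660; F=1.05830×45.174=47.80767, v=-5.96800/2.11660=-2.81961
k=2: u−w=35.14600, u+w=22.46600; √(b/2)=1.05830, √(2b)=2.11660; F=1.05830×35.146=37.19503, v=22.46600/2.11660=10.61419
k=3: u−w=1.63500, u+w=36.55500; √(b/2)=1.05830, √(2b)=2.11660; F=1.05830×1.635=1.73032, v=36.55500/2.11660=17.27061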